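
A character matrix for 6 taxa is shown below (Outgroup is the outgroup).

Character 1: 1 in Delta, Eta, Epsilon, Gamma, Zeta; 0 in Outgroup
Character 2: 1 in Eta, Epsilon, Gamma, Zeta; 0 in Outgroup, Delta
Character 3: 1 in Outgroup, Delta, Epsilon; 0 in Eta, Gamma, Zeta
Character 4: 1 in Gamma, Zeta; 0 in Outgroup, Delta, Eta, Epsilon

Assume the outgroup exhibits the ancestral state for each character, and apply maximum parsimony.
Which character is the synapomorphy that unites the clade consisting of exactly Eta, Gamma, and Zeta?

Character polarity is set by the outgroup: the derived state is whichever differs from the outgroup's state, so for Character 3 the derived state is '0', and for the remaining characters it is '1'.
Character 1 (derived state '1') is shared by all ingroup taxa — unites the whole ingroup.
Character 2 (derived state '1') is shared by Epsilon, Eta, Gamma, and Zeta — a synapomorphy uniting that clade.
Character 3: derived state '0' in Eta, Gamma, and Zeta only — synapomorphy for {Eta, Gamma, Zeta}.
Character 4 (derived state '1') is shared by Gamma and Zeta — a synapomorphy uniting that clade.
Most parsimonious ingroup topology: ((Epsilon,((Gamma,Zeta),Eta)),Delta).
The clade {Eta, Gamma, Zeta} is supported by Character 3: its derived state '0' occurs in exactly those taxa and in no other taxon (including the outgroup).

Character 3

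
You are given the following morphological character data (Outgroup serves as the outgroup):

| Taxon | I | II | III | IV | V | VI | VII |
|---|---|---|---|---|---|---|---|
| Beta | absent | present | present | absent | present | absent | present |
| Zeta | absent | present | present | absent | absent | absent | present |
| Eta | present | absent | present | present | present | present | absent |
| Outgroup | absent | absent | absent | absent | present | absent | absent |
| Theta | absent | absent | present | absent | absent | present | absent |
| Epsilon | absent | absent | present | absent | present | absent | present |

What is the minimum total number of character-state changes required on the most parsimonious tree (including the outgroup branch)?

Character polarity is set by the outgroup: the derived state is whichever differs from the outgroup's state, so for V the derived state is 'absent', and for the remaining characters it is 'present'.
I (derived state 'present') is unique to Eta (autapomorphy; uninformative for grouping).
II: derived state 'present' in Beta and Zeta only — synapomorphy for {Beta, Zeta}.
All ingroup taxa share the derived state 'present' for III; it defines the ingroup but does not resolve relationships within it.
IV (derived state 'present') is unique to Eta (autapomorphy; uninformative for grouping).
V (state 'absent') occurs in Theta and Zeta but conflicts with the nesting implied by the other characters — most parsimoniously interpreted as homoplasy.
VI (derived state 'present') is shared by Eta and Theta — a synapomorphy uniting that clade.
VII (derived state 'present') is shared by Beta, Epsilon, and Zeta — a synapomorphy uniting that clade.
Most parsimonious ingroup topology: ((Eta,Theta),(Epsilon,(Zeta,Beta))).
Changes per character on this tree: I: 1; II: 1; III: 1; IV: 1; V: 2; VI: 1; VII: 1.
Total = 8.

8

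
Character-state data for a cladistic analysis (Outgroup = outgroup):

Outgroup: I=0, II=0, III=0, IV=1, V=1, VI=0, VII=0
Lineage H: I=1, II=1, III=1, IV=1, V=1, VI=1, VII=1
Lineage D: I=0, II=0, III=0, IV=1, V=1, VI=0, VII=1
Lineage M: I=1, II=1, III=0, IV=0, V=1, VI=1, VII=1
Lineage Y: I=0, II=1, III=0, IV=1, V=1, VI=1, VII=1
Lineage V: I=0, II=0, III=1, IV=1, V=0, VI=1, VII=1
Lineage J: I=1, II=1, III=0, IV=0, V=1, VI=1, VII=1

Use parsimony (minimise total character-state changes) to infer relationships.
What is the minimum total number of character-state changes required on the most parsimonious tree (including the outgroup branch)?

Character polarity is set by the outgroup: the derived state is whichever differs from the outgroup's state, so for IV, V the derived state is '0', and for the remaining characters it is '1'.
I: derived state '1' in Lineage H, Lineage J, and Lineage M only — synapomorphy for {Lineage H, Lineage J, Lineage M}.
Only Lineage H, Lineage J, Lineage M, and Lineage Y show the derived state '1' for II, supporting them as a clade.
III (state '1') occurs in Lineage H and Lineage V but conflicts with the nesting implied by the other characters — most parsimoniously interpreted as homoplasy.
IV (derived state '0') is shared by Lineage J and Lineage M — a synapomorphy uniting that clade.
V: derived state '0' in Lineage V only — an autapomorphy, so it tells us nothing about relationships among taxa.
VI: derived state '1' in Lineage H, Lineage J, Lineage M, Lineage V, and Lineage Y only — synapomorphy for {Lineage H, Lineage J, Lineage M, Lineage V, Lineage Y}.
All ingroup taxa share the derived state '1' for VII; it defines the ingroup but does not resolve relationships within it.
Most parsimonious ingroup topology: ((((Lineage H,(Lineage M,Lineage J)),Lineage Y),Lineage V),Lineage D).
Changes per character on this tree: I: 1; II: 1; III: 2; IV: 1; V: 1; VI: 1; VII: 1.
Total = 8.

8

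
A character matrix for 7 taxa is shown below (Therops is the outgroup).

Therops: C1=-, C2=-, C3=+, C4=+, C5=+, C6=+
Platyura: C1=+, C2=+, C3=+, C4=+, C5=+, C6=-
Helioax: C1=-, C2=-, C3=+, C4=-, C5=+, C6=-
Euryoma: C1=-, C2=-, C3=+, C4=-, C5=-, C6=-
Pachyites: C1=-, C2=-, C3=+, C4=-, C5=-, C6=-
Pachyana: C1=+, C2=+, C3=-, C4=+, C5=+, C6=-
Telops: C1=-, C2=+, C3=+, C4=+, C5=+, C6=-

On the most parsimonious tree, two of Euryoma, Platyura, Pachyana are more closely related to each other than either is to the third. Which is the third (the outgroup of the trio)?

Euryoma

Character polarity is set by the outgroup: the derived state is whichever differs from the outgroup's state, so for C3, C4, C5, C6 the derived state is '-', and for the remaining characters it is '+'.
Only Pachyana and Platyura show the derived state '+' for C1, supporting them as a clade.
Only Pachyana, Platyura, and Telops show the derived state '+' for C2, supporting them as a clade.
C3 (derived state '-') is unique to Pachyana (autapomorphy; uninformative for grouping).
C4 (derived state '-') is shared by Euryoma, Helioax, and Pachyites — a synapomorphy uniting that clade.
Only Euryoma and Pachyites show the derived state '-' for C5, supporting them as a clade.
All ingroup taxa share the derived state '-' for C6; it defines the ingroup but does not resolve relationships within it.
Most parsimonious ingroup topology: (((Platyura,Pachyana),Telops),(Helioax,(Euryoma,Pachyites))).
Pachyana and Platyura share a more recent common ancestor with each other than either does with Euryoma, so Euryoma is the least closely related of the three.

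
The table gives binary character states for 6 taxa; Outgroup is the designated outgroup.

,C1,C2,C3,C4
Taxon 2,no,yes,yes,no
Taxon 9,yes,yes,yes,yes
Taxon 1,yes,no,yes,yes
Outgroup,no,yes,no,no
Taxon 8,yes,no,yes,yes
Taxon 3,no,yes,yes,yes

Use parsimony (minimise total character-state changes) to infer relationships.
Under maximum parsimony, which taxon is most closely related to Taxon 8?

Character polarity is set by the outgroup: the derived state is whichever differs from the outgroup's state, so for C2 the derived state is 'no', and for the remaining characters it is 'yes'.
C1 (derived state 'yes') is shared by Taxon 1, Taxon 8, and Taxon 9 — a synapomorphy uniting that clade.
Only Taxon 1 and Taxon 8 show the derived state 'no' for C2, supporting them as a clade.
C3 (derived state 'yes') is shared by all ingroup taxa — unites the whole ingroup.
C4: derived state 'yes' in Taxon 1, Taxon 3, Taxon 8, and Taxon 9 only — synapomorphy for {Taxon 1, Taxon 3, Taxon 8, Taxon 9}.
Most parsimonious ingroup topology: ((Taxon 3,((Taxon 1,Taxon 8),Taxon 9)),Taxon 2).
Taxon 8 and Taxon 1 form a cherry on this tree, so they are sister taxa.

Taxon 1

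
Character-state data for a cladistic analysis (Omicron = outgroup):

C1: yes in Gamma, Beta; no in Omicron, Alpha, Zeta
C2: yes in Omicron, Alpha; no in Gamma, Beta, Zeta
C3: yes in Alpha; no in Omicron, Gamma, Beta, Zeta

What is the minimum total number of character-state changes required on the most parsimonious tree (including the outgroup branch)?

Character polarity is set by the outgroup: the derived state is whichever differs from the outgroup's state, so for C2 the derived state is 'no', and for the remaining characters it is 'yes'.
Only Beta and Gamma show the derived state 'yes' for C1, supporting them as a clade.
C2: derived state 'no' in Beta, Gamma, and Zeta only — synapomorphy for {Beta, Gamma, Zeta}.
C3: derived state 'yes' in Alpha only — an autapomorphy, so it tells us nothing about relationships among taxa.
Most parsimonious ingroup topology: (Alpha,((Gamma,Beta),Zeta)).
Changes per character on this tree: C1: 1; C2: 1; C3: 1.
Total = 3.

3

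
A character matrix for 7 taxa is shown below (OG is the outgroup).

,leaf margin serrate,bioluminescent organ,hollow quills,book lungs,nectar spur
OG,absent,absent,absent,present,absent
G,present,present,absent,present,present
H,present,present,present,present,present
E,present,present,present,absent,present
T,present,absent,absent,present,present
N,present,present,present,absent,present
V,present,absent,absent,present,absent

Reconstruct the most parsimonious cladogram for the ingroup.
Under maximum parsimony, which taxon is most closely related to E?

N

Character polarity is set by the outgroup: the derived state is whichever differs from the outgroup's state, so for book lungs the derived state is 'absent', and for the remaining characters it is 'present'.
All ingroup taxa share the derived state 'present' for leaf margin serrate; it defines the ingroup but does not resolve relationships within it.
bioluminescent organ (derived state 'present') is shared by E, G, H, and N — a synapomorphy uniting that clade.
Only E, H, and N show the derived state 'present' for hollow quills, supporting them as a clade.
book lungs (derived state 'absent') is shared by E and N — a synapomorphy uniting that clade.
nectar spur (derived state 'present') is shared by E, G, H, N, and T — a synapomorphy uniting that clade.
Most parsimonious ingroup topology: (((G,(H,(E,N))),T),V).
E and N form a cherry on this tree, so they are sister taxa.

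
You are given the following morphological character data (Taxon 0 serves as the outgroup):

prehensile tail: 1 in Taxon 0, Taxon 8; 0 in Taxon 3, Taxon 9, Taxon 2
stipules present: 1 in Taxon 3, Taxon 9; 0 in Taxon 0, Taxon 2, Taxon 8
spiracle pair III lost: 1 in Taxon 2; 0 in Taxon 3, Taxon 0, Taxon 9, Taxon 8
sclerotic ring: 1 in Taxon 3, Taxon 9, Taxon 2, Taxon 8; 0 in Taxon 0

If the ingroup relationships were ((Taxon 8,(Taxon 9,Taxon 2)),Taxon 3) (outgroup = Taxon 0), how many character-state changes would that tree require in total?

Map each character onto ((Taxon 8,(Taxon 9,Taxon 2)),Taxon 3) (rooted by Taxon 0) and count the minimum state changes it requires (Fitch parsimony):
prehensile tail: 2; stipules present: 2; spiracle pair III lost: 1; sclerotic ring: 1.
Total tree length = 6.

6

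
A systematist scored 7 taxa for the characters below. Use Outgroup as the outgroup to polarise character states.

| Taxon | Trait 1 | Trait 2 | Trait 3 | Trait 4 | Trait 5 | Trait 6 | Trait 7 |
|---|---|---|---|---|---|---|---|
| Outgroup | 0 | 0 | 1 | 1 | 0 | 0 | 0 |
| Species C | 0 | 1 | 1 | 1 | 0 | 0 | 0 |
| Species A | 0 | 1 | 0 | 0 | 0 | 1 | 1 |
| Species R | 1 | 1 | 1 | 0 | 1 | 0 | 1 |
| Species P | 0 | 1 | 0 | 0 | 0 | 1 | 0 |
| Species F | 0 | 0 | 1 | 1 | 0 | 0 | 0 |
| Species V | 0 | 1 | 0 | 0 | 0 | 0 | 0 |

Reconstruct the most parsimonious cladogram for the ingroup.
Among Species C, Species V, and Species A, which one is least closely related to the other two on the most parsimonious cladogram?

Species C

Character polarity is set by the outgroup: the derived state is whichever differs from the outgroup's state, so for Trait 3, Trait 4 the derived state is '0', and for the remaining characters it is '1'.
Trait 1 (derived state '1') is unique to Species R (autapomorphy; uninformative for grouping).
Trait 2: derived state '1' in Species A, Species C, Species P, Species R, and Species V only — synapomorphy for {Species A, Species C, Species P, Species R, Species V}.
Trait 3 (derived state '0') is shared by Species A, Species P, and Species V — a synapomorphy uniting that clade.
Only Species A, Species P, Species R, and Species V show the derived state '0' for Trait 4, supporting them as a clade.
Trait 5 (derived state '1') is unique to Species R (autapomorphy; uninformative for grouping).
Trait 6 (derived state '1') is shared by Species A and Species P — a synapomorphy uniting that clade.
Trait 7 groups Species A and Species R, which is incompatible with the clades supported by the remaining characters; treating it as convergent (homoplasy) costs fewer steps than any alternative tree.
Most parsimonious ingroup topology: ((Species C,(((Species A,Species P),Species V),Species R)),Species F).
Species A and Species V share a more recent common ancestor with each other than either does with Species C, so Species C is the least closely related of the three.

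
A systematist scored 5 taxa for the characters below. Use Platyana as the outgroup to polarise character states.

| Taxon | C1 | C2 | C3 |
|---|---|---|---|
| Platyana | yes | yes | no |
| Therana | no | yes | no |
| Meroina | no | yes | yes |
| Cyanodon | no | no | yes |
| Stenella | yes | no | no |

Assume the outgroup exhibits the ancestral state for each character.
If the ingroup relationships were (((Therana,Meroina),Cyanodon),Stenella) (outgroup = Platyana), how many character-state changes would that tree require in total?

5

Map each character onto (((Therana,Meroina),Cyanodon),Stenella) (rooted by Platyana) and count the minimum state changes it requires (Fitch parsimony):
C1: 1; C2: 2; C3: 2.
Total tree length = 5.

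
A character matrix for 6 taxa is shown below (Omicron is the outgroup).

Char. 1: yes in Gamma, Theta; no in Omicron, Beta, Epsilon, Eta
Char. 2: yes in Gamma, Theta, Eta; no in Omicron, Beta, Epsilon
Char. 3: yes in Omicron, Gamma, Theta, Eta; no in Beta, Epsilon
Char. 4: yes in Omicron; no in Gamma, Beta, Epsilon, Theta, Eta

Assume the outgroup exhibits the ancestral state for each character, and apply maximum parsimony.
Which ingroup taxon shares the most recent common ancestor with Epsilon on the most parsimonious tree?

Character polarity is set by the outgroup: the derived state is whichever differs from the outgroup's state, so for Char. 3, Char. 4 the derived state is 'no', and for the remaining characters it is 'yes'.
Only Gamma and Theta show the derived state 'yes' for Char. 1, supporting them as a clade.
Char. 2: derived state 'yes' in Eta, Gamma, and Theta only — synapomorphy for {Eta, Gamma, Theta}.
Only Beta and Epsilon show the derived state 'no' for Char. 3, supporting them as a clade.
All ingroup taxa share the derived state 'no' for Char. 4; it defines the ingroup but does not resolve relationships within it.
Most parsimonious ingroup topology: (((Gamma,Theta),Eta),(Beta,Epsilon)).
Epsilon and Beta form a cherry on this tree, so they are sister taxa.

Beta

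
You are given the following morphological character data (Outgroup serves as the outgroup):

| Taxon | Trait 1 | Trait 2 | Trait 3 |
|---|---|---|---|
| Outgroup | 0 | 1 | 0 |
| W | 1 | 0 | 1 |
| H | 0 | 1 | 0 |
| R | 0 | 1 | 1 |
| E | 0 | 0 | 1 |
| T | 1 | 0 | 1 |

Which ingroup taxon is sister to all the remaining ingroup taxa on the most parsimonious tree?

H

Character polarity is set by the outgroup: the derived state is whichever differs from the outgroup's state, so for Trait 2 the derived state is '0', and for the remaining characters it is '1'.
Trait 1: derived state '1' in T and W only — synapomorphy for {T, W}.
Trait 2 (derived state '0') is shared by E, T, and W — a synapomorphy uniting that clade.
Only E, R, T, and W show the derived state '1' for Trait 3, supporting them as a clade.
Most parsimonious ingroup topology: ((((W,T),E),R),H).
H is sister to the clade containing all other ingroup taxa, so it is the earliest-diverging (most basal) ingroup lineage.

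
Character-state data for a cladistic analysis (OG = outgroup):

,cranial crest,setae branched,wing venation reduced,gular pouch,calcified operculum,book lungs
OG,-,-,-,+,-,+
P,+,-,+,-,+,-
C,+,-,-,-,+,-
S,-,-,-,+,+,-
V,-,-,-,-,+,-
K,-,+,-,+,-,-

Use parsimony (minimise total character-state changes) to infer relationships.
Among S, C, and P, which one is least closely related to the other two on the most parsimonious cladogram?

S

Character polarity is set by the outgroup: the derived state is whichever differs from the outgroup's state, so for gular pouch, book lungs the derived state is '-', and for the remaining characters it is '+'.
cranial crest: derived state '+' in C and P only — synapomorphy for {C, P}.
setae branched (derived state '+') is unique to K (autapomorphy; uninformative for grouping).
wing venation reduced: derived state '+' in P only — an autapomorphy, so it tells us nothing about relationships among taxa.
gular pouch (derived state '-') is shared by C, P, and V — a synapomorphy uniting that clade.
calcified operculum: derived state '+' in C, P, S, and V only — synapomorphy for {C, P, S, V}.
All ingroup taxa share the derived state '-' for book lungs; it defines the ingroup but does not resolve relationships within it.
Most parsimonious ingroup topology: ((((P,C),V),S),K).
C and P share a more recent common ancestor with each other than either does with S, so S is the least closely related of the three.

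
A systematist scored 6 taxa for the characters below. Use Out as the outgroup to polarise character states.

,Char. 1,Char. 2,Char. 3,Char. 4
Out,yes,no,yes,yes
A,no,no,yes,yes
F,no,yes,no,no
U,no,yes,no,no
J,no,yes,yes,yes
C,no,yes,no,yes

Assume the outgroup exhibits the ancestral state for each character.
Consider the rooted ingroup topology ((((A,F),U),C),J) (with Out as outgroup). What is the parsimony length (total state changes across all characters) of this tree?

Map each character onto ((((A,F),U),C),J) (rooted by Out) and count the minimum state changes it requires (Fitch parsimony):
Char. 1: 1; Char. 2: 2; Char. 3: 2; Char. 4: 2.
Total tree length = 7.

7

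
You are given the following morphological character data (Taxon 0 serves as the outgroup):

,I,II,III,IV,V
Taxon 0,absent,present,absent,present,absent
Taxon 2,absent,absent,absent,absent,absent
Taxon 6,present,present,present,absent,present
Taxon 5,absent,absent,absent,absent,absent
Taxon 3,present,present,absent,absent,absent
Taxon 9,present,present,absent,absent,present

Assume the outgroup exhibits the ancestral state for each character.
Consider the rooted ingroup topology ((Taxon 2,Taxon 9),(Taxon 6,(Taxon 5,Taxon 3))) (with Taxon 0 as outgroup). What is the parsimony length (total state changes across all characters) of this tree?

9

Map each character onto ((Taxon 2,Taxon 9),(Taxon 6,(Taxon 5,Taxon 3))) (rooted by Taxon 0) and count the minimum state changes it requires (Fitch parsimony):
I: 3; II: 2; III: 1; IV: 1; V: 2.
Total tree length = 9.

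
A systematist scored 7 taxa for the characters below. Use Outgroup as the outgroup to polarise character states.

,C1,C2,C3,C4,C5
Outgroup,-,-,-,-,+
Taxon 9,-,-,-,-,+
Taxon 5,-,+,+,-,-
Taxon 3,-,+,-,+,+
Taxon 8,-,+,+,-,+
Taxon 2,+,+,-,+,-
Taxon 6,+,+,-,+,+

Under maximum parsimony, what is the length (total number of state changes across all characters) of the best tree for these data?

Character polarity is set by the outgroup: the derived state is whichever differs from the outgroup's state, so for C5 the derived state is '-', and for the remaining characters it is '+'.
Only Taxon 2 and Taxon 6 show the derived state '+' for C1, supporting them as a clade.
C2: derived state '+' in Taxon 2, Taxon 3, Taxon 5, Taxon 6, and Taxon 8 only — synapomorphy for {Taxon 2, Taxon 3, Taxon 5, Taxon 6, Taxon 8}.
C3: derived state '+' in Taxon 5 and Taxon 8 only — synapomorphy for {Taxon 5, Taxon 8}.
Only Taxon 2, Taxon 3, and Taxon 6 show the derived state '+' for C4, supporting them as a clade.
C5 (state '-') occurs in Taxon 2 and Taxon 5 but conflicts with the nesting implied by the other characters — most parsimoniously interpreted as homoplasy.
Most parsimonious ingroup topology: (Taxon 9,((Taxon 5,Taxon 8),(Taxon 3,(Taxon 2,Taxon 6)))).
Changes per character on this tree: C1: 1; C2: 1; C3: 1; C4: 1; C5: 2.
Total = 6.

6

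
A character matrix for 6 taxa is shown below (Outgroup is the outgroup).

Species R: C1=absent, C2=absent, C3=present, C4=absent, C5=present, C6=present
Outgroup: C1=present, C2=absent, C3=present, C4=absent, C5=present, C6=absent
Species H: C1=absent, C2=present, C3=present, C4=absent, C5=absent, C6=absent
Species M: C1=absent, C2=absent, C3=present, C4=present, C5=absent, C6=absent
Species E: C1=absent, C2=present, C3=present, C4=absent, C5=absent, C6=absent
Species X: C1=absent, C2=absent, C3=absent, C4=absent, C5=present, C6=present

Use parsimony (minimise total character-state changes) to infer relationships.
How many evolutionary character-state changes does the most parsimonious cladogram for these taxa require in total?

Character polarity is set by the outgroup: the derived state is whichever differs from the outgroup's state, so for C1, C3, C5 the derived state is 'absent', and for the remaining characters it is 'present'.
All ingroup taxa share the derived state 'absent' for C1; it defines the ingroup but does not resolve relationships within it.
C2: derived state 'present' in Species E and Species H only — synapomorphy for {Species E, Species H}.
C3 (derived state 'absent') is unique to Species X (autapomorphy; uninformative for grouping).
C4: derived state 'present' in Species M only — an autapomorphy, so it tells us nothing about relationships among taxa.
C5 (derived state 'absent') is shared by Species E, Species H, and Species M — a synapomorphy uniting that clade.
Only Species R and Species X show the derived state 'present' for C6, supporting them as a clade.
Most parsimonious ingroup topology: (((Species E,Species H),Species M),(Species R,Species X)).
Changes per character on this tree: C1: 1; C2: 1; C3: 1; C4: 1; C5: 1; C6: 1.
Total = 6.

6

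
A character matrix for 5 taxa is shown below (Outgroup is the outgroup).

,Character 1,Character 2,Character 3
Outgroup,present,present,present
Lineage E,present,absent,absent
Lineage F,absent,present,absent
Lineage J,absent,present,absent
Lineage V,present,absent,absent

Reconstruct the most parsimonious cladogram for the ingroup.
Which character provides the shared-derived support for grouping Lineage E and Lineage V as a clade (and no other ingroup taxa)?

The outgroup has state 'present' for every character, so 'absent' is the derived state throughout.
Character 1 (derived state 'absent') is shared by Lineage F and Lineage J — a synapomorphy uniting that clade.
Only Lineage E and Lineage V show the derived state 'absent' for Character 2, supporting them as a clade.
All ingroup taxa share the derived state 'absent' for Character 3; it defines the ingroup but does not resolve relationships within it.
Most parsimonious ingroup topology: ((Lineage E,Lineage V),(Lineage F,Lineage J)).
The clade {Lineage E, Lineage V} is supported by Character 2: its derived state 'absent' occurs in exactly those taxa and in no other taxon (including the outgroup).

Character 2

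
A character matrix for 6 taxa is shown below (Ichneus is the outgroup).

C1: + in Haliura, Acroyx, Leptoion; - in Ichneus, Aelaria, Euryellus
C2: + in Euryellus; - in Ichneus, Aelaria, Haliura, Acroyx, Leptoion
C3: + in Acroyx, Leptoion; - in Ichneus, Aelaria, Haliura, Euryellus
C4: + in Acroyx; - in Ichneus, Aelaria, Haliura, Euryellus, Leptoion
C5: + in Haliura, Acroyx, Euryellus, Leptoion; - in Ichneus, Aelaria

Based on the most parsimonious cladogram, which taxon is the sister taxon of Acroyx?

The outgroup has state '-' for every character, so '+' is the derived state throughout.
C1 (derived state '+') is shared by Acroyx, Haliura, and Leptoion — a synapomorphy uniting that clade.
C2: derived state '+' in Euryellus only — an autapomorphy, so it tells us nothing about relationships among taxa.
C3 (derived state '+') is shared by Acroyx and Leptoion — a synapomorphy uniting that clade.
C4: derived state '+' in Acroyx only — an autapomorphy, so it tells us nothing about relationships among taxa.
C5 (derived state '+') is shared by Acroyx, Euryellus, Haliura, and Leptoion — a synapomorphy uniting that clade.
Most parsimonious ingroup topology: (Aelaria,((Haliura,(Acroyx,Leptoion)),Euryellus)).
Acroyx and Leptoion form a cherry on this tree, so they are sister taxa.

Leptoion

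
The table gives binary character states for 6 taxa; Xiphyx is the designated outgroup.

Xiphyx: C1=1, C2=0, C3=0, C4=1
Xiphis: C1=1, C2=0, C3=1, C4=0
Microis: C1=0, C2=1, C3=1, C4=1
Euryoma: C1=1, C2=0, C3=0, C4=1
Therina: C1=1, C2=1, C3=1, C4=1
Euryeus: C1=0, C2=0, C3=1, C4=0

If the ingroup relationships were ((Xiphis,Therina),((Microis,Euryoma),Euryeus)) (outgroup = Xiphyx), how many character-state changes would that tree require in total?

8

Map each character onto ((Xiphis,Therina),((Microis,Euryoma),Euryeus)) (rooted by Xiphyx) and count the minimum state changes it requires (Fitch parsimony):
C1: 2; C2: 2; C3: 2; C4: 2.
Total tree length = 8.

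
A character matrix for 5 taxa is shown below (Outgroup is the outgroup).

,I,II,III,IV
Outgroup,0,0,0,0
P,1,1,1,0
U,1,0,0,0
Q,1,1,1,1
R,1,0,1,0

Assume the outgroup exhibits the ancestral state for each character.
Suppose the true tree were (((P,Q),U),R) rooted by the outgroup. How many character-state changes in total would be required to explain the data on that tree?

Map each character onto (((P,Q),U),R) (rooted by Outgroup) and count the minimum state changes it requires (Fitch parsimony):
I: 1; II: 1; III: 2; IV: 1.
Total tree length = 5.

5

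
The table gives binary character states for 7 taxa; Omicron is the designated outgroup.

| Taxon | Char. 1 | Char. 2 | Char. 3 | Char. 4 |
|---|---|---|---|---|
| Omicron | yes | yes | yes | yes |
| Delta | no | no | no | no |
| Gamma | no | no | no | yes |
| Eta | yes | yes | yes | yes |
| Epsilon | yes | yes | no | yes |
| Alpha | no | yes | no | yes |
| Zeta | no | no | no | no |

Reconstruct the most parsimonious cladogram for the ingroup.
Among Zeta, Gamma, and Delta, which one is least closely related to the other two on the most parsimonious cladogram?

Gamma

The outgroup has state 'yes' for every character, so 'no' is the derived state throughout.
Char. 1: derived state 'no' in Alpha, Delta, Gamma, and Zeta only — synapomorphy for {Alpha, Delta, Gamma, Zeta}.
Char. 2 (derived state 'no') is shared by Delta, Gamma, and Zeta — a synapomorphy uniting that clade.
Char. 3: derived state 'no' in Alpha, Delta, Epsilon, Gamma, and Zeta only — synapomorphy for {Alpha, Delta, Epsilon, Gamma, Zeta}.
Char. 4 (derived state 'no') is shared by Delta and Zeta — a synapomorphy uniting that clade.
Most parsimonious ingroup topology: (((((Delta,Zeta),Gamma),Alpha),Epsilon),Eta).
Zeta and Delta share a more recent common ancestor with each other than either does with Gamma, so Gamma is the least closely related of the three.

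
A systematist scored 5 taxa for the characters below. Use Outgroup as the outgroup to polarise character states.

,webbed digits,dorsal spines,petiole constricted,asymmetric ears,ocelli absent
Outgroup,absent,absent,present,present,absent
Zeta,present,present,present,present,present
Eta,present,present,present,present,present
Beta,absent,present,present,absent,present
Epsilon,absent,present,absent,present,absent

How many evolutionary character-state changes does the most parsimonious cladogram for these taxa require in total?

Character polarity is set by the outgroup: the derived state is whichever differs from the outgroup's state, so for petiole constricted, asymmetric ears the derived state is 'absent', and for the remaining characters it is 'present'.
webbed digits: derived state 'present' in Eta and Zeta only — synapomorphy for {Eta, Zeta}.
dorsal spines (derived state 'present') is shared by all ingroup taxa — unites the whole ingroup.
petiole constricted: derived state 'absent' in Epsilon only — an autapomorphy, so it tells us nothing about relationships among taxa.
asymmetric ears: derived state 'absent' in Beta only — an autapomorphy, so it tells us nothing about relationships among taxa.
ocelli absent: derived state 'present' in Beta, Eta, and Zeta only — synapomorphy for {Beta, Eta, Zeta}.
Most parsimonious ingroup topology: (((Zeta,Eta),Beta),Epsilon).
Changes per character on this tree: webbed digits: 1; dorsal spines: 1; petiole constricted: 1; asymmetric ears: 1; ocelli absent: 1.
Total = 5.

5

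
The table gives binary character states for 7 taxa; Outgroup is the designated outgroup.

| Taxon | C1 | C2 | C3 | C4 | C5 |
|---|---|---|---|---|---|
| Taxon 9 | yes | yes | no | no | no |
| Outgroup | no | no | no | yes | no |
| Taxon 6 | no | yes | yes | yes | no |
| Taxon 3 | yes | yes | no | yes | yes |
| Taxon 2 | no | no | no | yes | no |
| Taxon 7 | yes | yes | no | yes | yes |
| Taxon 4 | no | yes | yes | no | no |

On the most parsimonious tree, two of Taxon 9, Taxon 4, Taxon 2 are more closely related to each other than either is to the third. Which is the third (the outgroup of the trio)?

Character polarity is set by the outgroup: the derived state is whichever differs from the outgroup's state, so for C4 the derived state is 'no', and for the remaining characters it is 'yes'.
C1: derived state 'yes' in Taxon 3, Taxon 7, and Taxon 9 only — synapomorphy for {Taxon 3, Taxon 7, Taxon 9}.
C2 (derived state 'yes') is shared by Taxon 3, Taxon 4, Taxon 6, Taxon 7, and Taxon 9 — a synapomorphy uniting that clade.
Only Taxon 4 and Taxon 6 show the derived state 'yes' for C3, supporting them as a clade.
C4 (state 'no') occurs in Taxon 4 and Taxon 9 but conflicts with the nesting implied by the other characters — most parsimoniously interpreted as homoplasy.
C5 (derived state 'yes') is shared by Taxon 3 and Taxon 7 — a synapomorphy uniting that clade.
Most parsimonious ingroup topology: (((Taxon 9,(Taxon 7,Taxon 3)),(Taxon 4,Taxon 6)),Taxon 2).
Taxon 9 and Taxon 4 share a more recent common ancestor with each other than either does with Taxon 2, so Taxon 2 is the least closely related of the three.

Taxon 2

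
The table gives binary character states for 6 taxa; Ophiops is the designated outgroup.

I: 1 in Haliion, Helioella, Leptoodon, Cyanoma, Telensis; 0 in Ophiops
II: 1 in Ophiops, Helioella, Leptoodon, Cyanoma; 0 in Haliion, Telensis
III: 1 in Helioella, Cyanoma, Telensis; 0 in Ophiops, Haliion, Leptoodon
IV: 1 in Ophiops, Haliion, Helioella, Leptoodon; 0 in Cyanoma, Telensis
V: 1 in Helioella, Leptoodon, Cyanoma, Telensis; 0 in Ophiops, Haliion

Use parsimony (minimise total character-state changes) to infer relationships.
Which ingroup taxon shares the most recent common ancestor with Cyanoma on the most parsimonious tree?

Telensis

Character polarity is set by the outgroup: the derived state is whichever differs from the outgroup's state, so for II, IV the derived state is '0', and for the remaining characters it is '1'.
I (derived state '1') is shared by all ingroup taxa — unites the whole ingroup.
II (state '0') occurs in Haliion and Telensis but conflicts with the nesting implied by the other characters — most parsimoniously interpreted as homoplasy.
III (derived state '1') is shared by Cyanoma, Helioella, and Telensis — a synapomorphy uniting that clade.
Only Cyanoma and Telensis show the derived state '0' for IV, supporting them as a clade.
V (derived state '1') is shared by Cyanoma, Helioella, Leptoodon, and Telensis — a synapomorphy uniting that clade.
Most parsimonious ingroup topology: (Haliion,((Helioella,(Cyanoma,Telensis)),Leptoodon)).
Cyanoma and Telensis form a cherry on this tree, so they are sister taxa.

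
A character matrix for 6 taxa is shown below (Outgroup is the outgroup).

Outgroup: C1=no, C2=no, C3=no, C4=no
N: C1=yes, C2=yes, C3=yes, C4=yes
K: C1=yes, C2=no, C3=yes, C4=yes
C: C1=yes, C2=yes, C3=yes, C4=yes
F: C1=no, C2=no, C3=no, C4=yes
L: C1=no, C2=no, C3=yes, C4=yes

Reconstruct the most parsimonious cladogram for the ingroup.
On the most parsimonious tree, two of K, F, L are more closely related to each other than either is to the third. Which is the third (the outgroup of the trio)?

The outgroup has state 'no' for every character, so 'yes' is the derived state throughout.
Only C, K, and N show the derived state 'yes' for C1, supporting them as a clade.
C2: derived state 'yes' in C and N only — synapomorphy for {C, N}.
C3 (derived state 'yes') is shared by C, K, L, and N — a synapomorphy uniting that clade.
C4 (derived state 'yes') is shared by all ingroup taxa — unites the whole ingroup.
Most parsimonious ingroup topology: ((((N,C),K),L),F).
K and L share a more recent common ancestor with each other than either does with F, so F is the least closely related of the three.

F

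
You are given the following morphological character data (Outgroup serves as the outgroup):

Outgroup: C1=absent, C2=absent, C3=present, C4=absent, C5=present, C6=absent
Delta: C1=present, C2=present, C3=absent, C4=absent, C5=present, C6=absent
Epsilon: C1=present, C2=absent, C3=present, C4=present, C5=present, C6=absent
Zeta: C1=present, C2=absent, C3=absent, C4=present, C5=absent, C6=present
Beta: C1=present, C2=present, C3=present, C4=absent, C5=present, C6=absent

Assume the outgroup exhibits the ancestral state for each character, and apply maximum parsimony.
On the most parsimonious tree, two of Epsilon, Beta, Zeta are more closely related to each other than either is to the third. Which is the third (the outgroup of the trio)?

Character polarity is set by the outgroup: the derived state is whichever differs from the outgroup's state, so for C3, C5 the derived state is 'absent', and for the remaining characters it is 'present'.
All ingroup taxa share the derived state 'present' for C1; it defines the ingroup but does not resolve relationships within it.
C2 (derived state 'present') is shared by Beta and Delta — a synapomorphy uniting that clade.
C3 groups Delta and Zeta, which is incompatible with the clades supported by the remaining characters; treating it as convergent (homoplasy) costs fewer steps than any alternative tree.
C4: derived state 'present' in Epsilon and Zeta only — synapomorphy for {Epsilon, Zeta}.
C5: derived state 'absent' in Zeta only — an autapomorphy, so it tells us nothing about relationships among taxa.
C6 (derived state 'present') is unique to Zeta (autapomorphy; uninformative for grouping).
Most parsimonious ingroup topology: ((Delta,Beta),(Epsilon,Zeta)).
Epsilon and Zeta share a more recent common ancestor with each other than either does with Beta, so Beta is the least closely related of the three.

Beta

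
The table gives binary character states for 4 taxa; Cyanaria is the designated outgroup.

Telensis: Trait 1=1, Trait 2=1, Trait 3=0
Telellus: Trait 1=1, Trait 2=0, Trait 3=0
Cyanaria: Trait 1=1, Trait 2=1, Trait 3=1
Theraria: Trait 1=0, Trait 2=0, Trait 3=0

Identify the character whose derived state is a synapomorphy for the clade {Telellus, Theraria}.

The outgroup has state '1' for every character, so '0' is the derived state throughout.
Trait 1 (derived state '0') is unique to Theraria (autapomorphy; uninformative for grouping).
Trait 2 (derived state '0') is shared by Telellus and Theraria — a synapomorphy uniting that clade.
All ingroup taxa share the derived state '0' for Trait 3; it defines the ingroup but does not resolve relationships within it.
Most parsimonious ingroup topology: ((Theraria,Telellus),Telensis).
The clade {Telellus, Theraria} is supported by Trait 2: its derived state '0' occurs in exactly those taxa and in no other taxon (including the outgroup).

Trait 2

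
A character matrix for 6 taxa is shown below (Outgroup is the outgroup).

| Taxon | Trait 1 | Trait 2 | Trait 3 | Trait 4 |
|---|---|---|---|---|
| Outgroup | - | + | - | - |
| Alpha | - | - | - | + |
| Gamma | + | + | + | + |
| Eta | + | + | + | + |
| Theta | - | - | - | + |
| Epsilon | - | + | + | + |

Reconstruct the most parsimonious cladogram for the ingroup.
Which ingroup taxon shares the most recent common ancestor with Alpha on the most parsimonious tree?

Character polarity is set by the outgroup: the derived state is whichever differs from the outgroup's state, so for Trait 2 the derived state is '-', and for the remaining characters it is '+'.
Only Eta and Gamma show the derived state '+' for Trait 1, supporting them as a clade.
Trait 2 (derived state '-') is shared by Alpha and Theta — a synapomorphy uniting that clade.
Only Epsilon, Eta, and Gamma show the derived state '+' for Trait 3, supporting them as a clade.
Trait 4 (derived state '+') is shared by all ingroup taxa — unites the whole ingroup.
Most parsimonious ingroup topology: ((Alpha,Theta),((Gamma,Eta),Epsilon)).
Alpha and Theta form a cherry on this tree, so they are sister taxa.

Theta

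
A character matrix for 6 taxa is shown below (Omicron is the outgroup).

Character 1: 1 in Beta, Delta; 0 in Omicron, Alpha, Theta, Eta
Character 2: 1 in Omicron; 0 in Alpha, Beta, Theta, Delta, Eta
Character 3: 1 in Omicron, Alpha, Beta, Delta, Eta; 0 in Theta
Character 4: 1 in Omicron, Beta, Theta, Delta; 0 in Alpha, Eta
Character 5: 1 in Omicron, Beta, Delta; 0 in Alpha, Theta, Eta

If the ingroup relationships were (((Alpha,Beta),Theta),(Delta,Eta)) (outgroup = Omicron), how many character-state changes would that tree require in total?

9

Map each character onto (((Alpha,Beta),Theta),(Delta,Eta)) (rooted by Omicron) and count the minimum state changes it requires (Fitch parsimony):
Character 1: 2; Character 2: 1; Character 3: 1; Character 4: 2; Character 5: 3.
Total tree length = 9.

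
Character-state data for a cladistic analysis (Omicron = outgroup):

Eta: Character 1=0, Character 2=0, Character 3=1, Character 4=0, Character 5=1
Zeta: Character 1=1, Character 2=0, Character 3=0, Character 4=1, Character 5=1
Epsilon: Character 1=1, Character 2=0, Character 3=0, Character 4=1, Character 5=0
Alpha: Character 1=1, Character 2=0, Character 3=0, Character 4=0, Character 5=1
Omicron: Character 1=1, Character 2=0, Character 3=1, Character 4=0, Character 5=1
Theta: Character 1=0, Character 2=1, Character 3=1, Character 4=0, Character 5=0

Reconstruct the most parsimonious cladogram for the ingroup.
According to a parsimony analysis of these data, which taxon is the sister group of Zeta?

Epsilon

Character polarity is set by the outgroup: the derived state is whichever differs from the outgroup's state, so for Character 1, Character 3, Character 5 the derived state is '0', and for the remaining characters it is '1'.
Character 1: derived state '0' in Eta and Theta only — synapomorphy for {Eta, Theta}.
Character 2 (derived state '1') is unique to Theta (autapomorphy; uninformative for grouping).
Character 3: derived state '0' in Alpha, Epsilon, and Zeta only — synapomorphy for {Alpha, Epsilon, Zeta}.
Character 4: derived state '1' in Epsilon and Zeta only — synapomorphy for {Epsilon, Zeta}.
Character 5 groups Epsilon and Theta, which is incompatible with the clades supported by the remaining characters; treating it as convergent (homoplasy) costs fewer steps than any alternative tree.
Most parsimonious ingroup topology: ((Eta,Theta),((Epsilon,Zeta),Alpha)).
Zeta and Epsilon form a cherry on this tree, so they are sister taxa.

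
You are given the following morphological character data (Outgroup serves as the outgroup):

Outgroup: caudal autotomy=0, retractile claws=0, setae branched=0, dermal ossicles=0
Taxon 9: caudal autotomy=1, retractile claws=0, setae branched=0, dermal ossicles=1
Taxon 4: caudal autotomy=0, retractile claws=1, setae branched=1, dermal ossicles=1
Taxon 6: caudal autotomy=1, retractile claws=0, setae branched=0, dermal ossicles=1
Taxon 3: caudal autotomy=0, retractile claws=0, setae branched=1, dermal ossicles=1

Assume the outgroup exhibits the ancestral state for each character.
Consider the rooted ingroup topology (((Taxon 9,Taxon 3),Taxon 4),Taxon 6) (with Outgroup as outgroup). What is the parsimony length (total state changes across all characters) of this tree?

Map each character onto (((Taxon 9,Taxon 3),Taxon 4),Taxon 6) (rooted by Outgroup) and count the minimum state changes it requires (Fitch parsimony):
caudal autotomy: 2; retractile claws: 1; setae branched: 2; dermal ossicles: 1.
Total tree length = 6.

6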